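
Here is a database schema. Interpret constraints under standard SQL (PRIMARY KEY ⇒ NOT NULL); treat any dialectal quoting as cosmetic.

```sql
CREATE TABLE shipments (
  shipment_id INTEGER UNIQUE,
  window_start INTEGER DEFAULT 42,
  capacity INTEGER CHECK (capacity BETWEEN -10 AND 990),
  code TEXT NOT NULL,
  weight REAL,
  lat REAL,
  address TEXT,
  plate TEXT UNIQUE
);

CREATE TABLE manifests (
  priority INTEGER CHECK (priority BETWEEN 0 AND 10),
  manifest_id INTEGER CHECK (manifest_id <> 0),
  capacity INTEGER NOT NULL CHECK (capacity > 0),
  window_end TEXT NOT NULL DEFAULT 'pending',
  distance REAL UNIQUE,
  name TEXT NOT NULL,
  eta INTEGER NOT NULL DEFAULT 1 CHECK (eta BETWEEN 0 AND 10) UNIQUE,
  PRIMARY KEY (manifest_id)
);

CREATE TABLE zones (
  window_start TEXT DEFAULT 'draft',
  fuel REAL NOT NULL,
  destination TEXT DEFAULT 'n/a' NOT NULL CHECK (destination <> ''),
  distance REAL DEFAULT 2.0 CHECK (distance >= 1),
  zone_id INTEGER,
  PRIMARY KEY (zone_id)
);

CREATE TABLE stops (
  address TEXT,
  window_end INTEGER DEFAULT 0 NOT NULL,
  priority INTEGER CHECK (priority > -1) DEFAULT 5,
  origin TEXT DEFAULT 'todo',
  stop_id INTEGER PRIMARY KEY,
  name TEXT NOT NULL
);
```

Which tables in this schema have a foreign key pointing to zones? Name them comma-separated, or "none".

No REFERENCES clause anywhere in the schema names zones.

none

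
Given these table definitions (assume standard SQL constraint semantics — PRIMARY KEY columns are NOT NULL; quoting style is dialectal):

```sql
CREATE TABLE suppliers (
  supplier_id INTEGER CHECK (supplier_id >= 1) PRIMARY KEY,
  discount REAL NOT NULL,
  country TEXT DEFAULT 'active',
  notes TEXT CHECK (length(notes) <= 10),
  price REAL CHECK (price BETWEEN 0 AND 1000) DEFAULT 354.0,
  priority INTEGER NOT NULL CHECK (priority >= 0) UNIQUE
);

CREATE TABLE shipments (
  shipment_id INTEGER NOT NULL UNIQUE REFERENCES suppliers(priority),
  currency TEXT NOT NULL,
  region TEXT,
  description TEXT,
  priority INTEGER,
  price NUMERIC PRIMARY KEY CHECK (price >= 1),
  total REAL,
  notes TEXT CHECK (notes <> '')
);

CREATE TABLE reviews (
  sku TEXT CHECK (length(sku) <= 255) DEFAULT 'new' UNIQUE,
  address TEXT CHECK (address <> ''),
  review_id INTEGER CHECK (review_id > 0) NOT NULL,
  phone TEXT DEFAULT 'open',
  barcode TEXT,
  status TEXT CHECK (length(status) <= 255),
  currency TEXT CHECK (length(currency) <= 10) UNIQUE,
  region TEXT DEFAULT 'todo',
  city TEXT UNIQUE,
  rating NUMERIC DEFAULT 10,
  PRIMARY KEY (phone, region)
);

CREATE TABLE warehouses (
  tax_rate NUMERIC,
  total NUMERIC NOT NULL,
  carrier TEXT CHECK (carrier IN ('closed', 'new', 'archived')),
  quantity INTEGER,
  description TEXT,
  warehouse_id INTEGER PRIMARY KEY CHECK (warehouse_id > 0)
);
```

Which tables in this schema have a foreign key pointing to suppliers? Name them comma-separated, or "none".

shipments

- shipments.shipment_id references suppliers(priority).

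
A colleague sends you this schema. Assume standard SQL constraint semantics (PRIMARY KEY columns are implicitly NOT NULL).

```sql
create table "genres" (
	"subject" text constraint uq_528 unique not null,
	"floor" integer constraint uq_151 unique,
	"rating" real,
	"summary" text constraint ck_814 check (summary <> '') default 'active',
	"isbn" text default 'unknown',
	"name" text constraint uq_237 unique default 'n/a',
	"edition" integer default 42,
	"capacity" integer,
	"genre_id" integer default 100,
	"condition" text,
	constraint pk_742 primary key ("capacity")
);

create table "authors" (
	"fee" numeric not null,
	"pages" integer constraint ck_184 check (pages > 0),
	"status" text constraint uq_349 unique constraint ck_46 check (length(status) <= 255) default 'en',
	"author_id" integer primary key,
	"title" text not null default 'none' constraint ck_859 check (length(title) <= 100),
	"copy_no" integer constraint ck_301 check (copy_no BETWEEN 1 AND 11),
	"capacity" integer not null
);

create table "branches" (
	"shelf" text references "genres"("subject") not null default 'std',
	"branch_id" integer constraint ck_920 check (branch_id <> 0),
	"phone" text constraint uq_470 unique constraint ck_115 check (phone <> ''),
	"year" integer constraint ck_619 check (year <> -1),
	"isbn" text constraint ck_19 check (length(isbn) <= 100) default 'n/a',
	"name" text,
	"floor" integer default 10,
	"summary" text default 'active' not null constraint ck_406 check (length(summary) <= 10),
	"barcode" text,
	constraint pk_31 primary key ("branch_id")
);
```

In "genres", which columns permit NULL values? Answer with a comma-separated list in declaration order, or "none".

floor, rating, summary, isbn, name, edition, genre_id, condition

- subject: declared NOT NULL → not nullable.
- floor: UNIQUE does not imply NOT NULL → nullable.
- rating: no NOT NULL constraint applies → nullable.
- summary: CHECK does not forbid NULL (a CHECK constraint passes when its expression is NULL) → nullable.
- isbn: DEFAULT only fills an omitted column; an explicit NULL is still allowed → nullable.
- name: UNIQUE does not imply NOT NULL → nullable.
- edition: DEFAULT only fills an omitted column; an explicit NULL is still allowed → nullable.
- capacity: part of the PRIMARY KEY, which implies NOT NULL → not nullable.
- genre_id: DEFAULT only fills an omitted column; an explicit NULL is still allowed → nullable.
- condition: no NOT NULL constraint applies → nullable.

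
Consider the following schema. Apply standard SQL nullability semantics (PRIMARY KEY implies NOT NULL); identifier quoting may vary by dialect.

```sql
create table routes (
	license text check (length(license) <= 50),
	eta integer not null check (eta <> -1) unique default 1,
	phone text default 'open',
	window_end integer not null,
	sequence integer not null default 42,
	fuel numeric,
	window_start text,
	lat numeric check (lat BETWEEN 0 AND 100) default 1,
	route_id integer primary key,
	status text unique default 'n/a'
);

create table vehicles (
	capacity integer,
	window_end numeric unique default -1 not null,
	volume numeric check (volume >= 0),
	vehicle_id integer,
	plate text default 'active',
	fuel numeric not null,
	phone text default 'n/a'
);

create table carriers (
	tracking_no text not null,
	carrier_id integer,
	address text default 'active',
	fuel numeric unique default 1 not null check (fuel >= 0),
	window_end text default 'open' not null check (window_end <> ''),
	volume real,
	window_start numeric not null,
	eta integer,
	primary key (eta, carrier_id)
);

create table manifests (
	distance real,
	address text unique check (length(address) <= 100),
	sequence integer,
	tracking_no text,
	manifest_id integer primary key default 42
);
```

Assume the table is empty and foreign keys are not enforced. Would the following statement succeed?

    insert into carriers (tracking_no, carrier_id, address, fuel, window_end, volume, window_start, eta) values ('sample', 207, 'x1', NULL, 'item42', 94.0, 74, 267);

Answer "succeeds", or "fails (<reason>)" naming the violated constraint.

fails (NOT NULL on fuel)

fuel is explicitly set to NULL, but fuel is declared NOT NULL.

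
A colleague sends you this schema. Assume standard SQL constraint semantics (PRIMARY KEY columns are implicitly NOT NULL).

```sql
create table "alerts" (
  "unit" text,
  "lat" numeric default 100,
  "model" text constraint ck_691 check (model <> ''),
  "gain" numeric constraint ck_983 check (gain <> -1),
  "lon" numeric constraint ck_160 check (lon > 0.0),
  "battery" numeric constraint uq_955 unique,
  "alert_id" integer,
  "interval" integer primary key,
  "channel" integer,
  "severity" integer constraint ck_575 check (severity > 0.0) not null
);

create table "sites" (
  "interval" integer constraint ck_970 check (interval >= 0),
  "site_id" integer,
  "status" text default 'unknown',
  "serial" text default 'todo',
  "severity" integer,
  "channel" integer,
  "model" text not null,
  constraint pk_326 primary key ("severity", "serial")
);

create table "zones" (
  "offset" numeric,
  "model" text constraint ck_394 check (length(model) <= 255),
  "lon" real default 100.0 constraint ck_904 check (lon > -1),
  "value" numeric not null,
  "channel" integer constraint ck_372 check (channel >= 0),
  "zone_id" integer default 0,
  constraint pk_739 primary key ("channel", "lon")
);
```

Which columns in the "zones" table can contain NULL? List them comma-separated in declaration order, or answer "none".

- offset: no NOT NULL constraint applies → nullable.
- model: CHECK does not forbid NULL (a CHECK constraint passes when its expression is NULL) → nullable.
- lon: part of the PRIMARY KEY, which implies NOT NULL → not nullable.
- value: declared NOT NULL → not nullable.
- channel: part of the PRIMARY KEY, which implies NOT NULL → not nullable.
- zone_id: DEFAULT only fills an omitted column; an explicit NULL is still allowed → nullable.

offset, model, zone_id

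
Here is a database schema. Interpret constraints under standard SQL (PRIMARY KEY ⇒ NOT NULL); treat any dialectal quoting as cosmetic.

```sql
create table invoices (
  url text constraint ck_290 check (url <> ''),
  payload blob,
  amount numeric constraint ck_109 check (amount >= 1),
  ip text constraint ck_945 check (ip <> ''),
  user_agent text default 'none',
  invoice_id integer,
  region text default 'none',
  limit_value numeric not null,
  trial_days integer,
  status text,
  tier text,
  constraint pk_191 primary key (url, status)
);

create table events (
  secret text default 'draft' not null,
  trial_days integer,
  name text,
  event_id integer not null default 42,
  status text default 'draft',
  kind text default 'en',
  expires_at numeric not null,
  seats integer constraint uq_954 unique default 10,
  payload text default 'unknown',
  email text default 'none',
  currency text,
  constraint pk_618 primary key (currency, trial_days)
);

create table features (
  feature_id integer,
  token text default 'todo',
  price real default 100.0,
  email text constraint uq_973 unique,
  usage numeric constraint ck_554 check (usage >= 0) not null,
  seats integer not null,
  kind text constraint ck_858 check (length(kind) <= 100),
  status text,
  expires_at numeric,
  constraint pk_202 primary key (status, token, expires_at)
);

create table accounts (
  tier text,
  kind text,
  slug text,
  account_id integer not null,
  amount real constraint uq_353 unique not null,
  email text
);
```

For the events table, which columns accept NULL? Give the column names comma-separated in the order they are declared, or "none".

name, status, kind, seats, payload, email

- secret: declared NOT NULL → not nullable.
- trial_days: part of the PRIMARY KEY, which implies NOT NULL → not nullable.
- name: no NOT NULL constraint applies → nullable.
- event_id: declared NOT NULL → not nullable.
- status: DEFAULT only fills an omitted column; an explicit NULL is still allowed → nullable.
- kind: DEFAULT only fills an omitted column; an explicit NULL is still allowed → nullable.
- expires_at: declared NOT NULL → not nullable.
- seats: UNIQUE does not imply NOT NULL → nullable.
- payload: DEFAULT only fills an omitted column; an explicit NULL is still allowed → nullable.
- email: DEFAULT only fills an omitted column; an explicit NULL is still allowed → nullable.
- currency: part of the PRIMARY KEY, which implies NOT NULL → not nullable.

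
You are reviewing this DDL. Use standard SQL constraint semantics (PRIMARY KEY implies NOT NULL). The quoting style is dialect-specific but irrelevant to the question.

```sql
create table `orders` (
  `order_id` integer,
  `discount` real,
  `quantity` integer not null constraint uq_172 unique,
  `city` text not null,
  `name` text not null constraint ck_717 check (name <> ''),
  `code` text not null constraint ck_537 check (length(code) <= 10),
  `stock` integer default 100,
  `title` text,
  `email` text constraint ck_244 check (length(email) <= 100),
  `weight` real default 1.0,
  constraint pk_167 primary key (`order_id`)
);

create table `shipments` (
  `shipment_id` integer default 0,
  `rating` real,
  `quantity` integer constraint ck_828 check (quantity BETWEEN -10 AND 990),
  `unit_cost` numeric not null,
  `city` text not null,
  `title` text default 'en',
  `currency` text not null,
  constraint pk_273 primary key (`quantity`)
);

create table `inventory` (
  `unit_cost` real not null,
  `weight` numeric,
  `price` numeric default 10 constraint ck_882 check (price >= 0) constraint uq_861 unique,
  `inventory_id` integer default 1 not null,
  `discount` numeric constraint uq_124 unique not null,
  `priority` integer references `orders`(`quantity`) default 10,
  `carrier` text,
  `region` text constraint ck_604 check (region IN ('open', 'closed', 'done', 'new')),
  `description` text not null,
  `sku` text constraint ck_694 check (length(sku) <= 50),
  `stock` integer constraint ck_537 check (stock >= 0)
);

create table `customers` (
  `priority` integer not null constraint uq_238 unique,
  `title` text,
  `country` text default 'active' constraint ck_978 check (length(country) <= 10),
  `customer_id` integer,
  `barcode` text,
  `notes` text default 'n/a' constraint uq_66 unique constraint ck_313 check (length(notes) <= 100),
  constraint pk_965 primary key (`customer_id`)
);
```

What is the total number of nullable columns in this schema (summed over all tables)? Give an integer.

orders: 5 nullable (discount, stock, title, email, weight — PK (order_id) and explicit NOT NULL columns excluded).
shipments: 3 nullable (shipment_id, rating, title — PK (quantity) and explicit NOT NULL columns excluded).
inventory: 7 nullable (weight, price, priority, carrier, region, sku, stock — PK none and explicit NOT NULL columns excluded).
customers: 4 nullable (title, country, barcode, notes — PK (customer_id) and explicit NOT NULL columns excluded).
Total: 5 + 3 + 7 + 4 = 19.

19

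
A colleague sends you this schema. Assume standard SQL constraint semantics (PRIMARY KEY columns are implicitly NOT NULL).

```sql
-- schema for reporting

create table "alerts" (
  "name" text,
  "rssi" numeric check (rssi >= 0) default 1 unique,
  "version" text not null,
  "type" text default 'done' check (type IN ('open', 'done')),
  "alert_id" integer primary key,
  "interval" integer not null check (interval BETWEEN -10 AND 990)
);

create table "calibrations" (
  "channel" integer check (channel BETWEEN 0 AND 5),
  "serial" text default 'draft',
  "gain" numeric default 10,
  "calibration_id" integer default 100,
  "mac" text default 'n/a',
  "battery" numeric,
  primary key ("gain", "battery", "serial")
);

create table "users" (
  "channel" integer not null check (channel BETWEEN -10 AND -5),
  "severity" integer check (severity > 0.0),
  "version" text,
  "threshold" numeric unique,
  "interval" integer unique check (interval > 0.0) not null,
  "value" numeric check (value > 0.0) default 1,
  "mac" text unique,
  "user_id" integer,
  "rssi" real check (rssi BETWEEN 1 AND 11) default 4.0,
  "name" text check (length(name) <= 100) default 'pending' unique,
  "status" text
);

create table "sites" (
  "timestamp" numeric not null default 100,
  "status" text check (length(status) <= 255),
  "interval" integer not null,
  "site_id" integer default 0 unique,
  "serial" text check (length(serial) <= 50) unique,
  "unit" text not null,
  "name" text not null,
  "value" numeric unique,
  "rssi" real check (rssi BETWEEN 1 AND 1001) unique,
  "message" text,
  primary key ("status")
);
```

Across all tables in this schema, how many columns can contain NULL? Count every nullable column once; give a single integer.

20

alerts: 3 nullable (name, rssi, type — PK (alert_id) and explicit NOT NULL columns excluded).
calibrations: 3 nullable (channel, calibration_id, mac — PK (gain, battery, serial) and explicit NOT NULL columns excluded).
users: 9 nullable (severity, version, threshold, value, mac, user_id, rssi, name, status — PK none and explicit NOT NULL columns excluded).
sites: 5 nullable (site_id, serial, value, rssi, message — PK (status) and explicit NOT NULL columns excluded).
Total: 3 + 3 + 9 + 5 = 20.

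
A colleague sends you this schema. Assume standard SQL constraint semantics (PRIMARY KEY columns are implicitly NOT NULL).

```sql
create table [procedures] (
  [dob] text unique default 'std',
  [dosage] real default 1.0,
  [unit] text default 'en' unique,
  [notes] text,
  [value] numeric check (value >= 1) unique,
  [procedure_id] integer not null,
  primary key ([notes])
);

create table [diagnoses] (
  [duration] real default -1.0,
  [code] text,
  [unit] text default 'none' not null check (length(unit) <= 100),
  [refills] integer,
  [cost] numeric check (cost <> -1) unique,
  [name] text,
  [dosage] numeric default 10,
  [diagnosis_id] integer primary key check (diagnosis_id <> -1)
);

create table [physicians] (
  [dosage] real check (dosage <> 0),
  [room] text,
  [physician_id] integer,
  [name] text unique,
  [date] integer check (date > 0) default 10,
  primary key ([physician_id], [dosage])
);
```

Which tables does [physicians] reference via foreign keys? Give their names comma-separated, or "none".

No column in physicians has a REFERENCES clause.

none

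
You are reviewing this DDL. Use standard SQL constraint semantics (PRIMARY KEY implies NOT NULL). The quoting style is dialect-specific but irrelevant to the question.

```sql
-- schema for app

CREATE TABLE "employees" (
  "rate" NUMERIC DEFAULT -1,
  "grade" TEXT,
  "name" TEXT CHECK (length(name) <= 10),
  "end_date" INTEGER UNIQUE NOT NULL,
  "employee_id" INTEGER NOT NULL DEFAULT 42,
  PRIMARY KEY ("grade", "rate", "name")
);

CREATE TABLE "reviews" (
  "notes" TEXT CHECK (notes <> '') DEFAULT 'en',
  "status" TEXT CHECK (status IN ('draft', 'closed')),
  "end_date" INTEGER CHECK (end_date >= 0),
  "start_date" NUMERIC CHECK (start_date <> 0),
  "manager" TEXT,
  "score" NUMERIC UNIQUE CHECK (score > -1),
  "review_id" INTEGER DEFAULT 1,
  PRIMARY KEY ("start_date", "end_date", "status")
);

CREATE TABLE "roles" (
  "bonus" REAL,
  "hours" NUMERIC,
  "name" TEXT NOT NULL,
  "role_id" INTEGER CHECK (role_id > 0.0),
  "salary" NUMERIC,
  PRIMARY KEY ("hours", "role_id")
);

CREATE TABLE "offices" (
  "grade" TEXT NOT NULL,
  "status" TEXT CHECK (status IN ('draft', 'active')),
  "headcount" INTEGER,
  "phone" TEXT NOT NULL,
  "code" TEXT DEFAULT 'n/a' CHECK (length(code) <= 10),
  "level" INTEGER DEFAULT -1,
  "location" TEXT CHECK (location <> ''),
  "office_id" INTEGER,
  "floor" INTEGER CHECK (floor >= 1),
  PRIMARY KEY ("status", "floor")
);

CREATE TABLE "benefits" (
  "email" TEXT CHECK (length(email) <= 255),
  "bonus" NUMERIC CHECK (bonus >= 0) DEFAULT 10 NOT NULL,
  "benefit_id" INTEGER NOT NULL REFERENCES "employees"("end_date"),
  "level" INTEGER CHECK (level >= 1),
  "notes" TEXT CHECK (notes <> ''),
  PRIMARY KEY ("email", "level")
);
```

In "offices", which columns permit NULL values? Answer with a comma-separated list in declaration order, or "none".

- grade: declared NOT NULL → not nullable.
- status: part of the PRIMARY KEY, which implies NOT NULL → not nullable.
- headcount: no NOT NULL constraint applies → nullable.
- phone: declared NOT NULL → not nullable.
- code: CHECK does not forbid NULL (a CHECK constraint passes when its expression is NULL) → nullable.
- level: DEFAULT only fills an omitted column; an explicit NULL is still allowed → nullable.
- location: CHECK does not forbid NULL (a CHECK constraint passes when its expression is NULL) → nullable.
- office_id: no NOT NULL constraint applies → nullable.
- floor: part of the PRIMARY KEY, which implies NOT NULL → not nullable.

headcount, code, level, location, office_id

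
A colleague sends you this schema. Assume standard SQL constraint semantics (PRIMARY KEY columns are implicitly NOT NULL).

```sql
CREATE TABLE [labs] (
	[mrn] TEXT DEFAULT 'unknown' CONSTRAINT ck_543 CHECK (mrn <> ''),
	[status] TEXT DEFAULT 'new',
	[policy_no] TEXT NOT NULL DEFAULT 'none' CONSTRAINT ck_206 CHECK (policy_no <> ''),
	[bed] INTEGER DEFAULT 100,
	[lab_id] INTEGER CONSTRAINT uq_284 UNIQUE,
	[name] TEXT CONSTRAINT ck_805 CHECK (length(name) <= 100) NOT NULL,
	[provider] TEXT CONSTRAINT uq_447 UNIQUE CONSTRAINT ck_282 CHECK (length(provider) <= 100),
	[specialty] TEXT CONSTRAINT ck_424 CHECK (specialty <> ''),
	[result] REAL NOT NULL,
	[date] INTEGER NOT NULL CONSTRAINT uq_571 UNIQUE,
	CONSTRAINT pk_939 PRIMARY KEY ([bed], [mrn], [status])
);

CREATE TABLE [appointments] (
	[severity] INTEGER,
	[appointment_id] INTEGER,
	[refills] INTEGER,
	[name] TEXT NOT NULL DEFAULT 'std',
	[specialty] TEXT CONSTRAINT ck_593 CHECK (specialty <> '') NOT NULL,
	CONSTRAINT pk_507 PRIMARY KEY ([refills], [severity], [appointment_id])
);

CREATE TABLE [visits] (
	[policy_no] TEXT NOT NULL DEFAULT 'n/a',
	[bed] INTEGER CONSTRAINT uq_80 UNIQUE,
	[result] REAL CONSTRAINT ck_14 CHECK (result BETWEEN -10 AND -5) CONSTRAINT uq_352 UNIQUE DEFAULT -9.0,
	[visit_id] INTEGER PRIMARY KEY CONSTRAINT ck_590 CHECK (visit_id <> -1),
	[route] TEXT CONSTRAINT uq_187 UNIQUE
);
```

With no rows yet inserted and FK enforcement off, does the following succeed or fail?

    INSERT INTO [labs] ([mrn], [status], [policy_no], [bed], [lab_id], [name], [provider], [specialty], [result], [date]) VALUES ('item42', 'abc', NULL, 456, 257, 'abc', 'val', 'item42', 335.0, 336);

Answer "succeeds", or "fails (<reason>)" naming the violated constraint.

fails (NOT NULL on policy_no)

policy_no is explicitly set to NULL, but policy_no is declared NOT NULL.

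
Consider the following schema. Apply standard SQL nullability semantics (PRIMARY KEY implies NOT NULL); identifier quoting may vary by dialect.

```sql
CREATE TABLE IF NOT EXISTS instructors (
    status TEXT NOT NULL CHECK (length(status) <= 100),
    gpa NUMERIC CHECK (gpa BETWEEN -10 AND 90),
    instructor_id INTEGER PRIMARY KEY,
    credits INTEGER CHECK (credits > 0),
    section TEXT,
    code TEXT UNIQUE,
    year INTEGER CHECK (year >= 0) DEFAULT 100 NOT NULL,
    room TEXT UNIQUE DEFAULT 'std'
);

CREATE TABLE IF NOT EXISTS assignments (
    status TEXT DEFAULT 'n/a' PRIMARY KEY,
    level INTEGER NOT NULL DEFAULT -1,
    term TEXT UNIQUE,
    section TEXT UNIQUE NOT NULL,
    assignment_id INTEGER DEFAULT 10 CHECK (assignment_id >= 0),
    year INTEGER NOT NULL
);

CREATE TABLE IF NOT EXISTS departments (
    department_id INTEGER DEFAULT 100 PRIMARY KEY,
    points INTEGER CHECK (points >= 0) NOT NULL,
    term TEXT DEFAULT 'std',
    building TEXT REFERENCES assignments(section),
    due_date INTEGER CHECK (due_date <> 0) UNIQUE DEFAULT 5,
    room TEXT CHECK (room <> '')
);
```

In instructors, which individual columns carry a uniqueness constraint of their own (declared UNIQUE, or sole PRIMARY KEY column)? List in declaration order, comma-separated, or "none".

- status: no UNIQUE or single-column PK constraint.
- gpa: no UNIQUE or single-column PK constraint.
- instructor_id: single-column PRIMARY KEY → unique.
- credits: no UNIQUE or single-column PK constraint.
- section: no UNIQUE or single-column PK constraint.
- code: declared UNIQUE → unique.
- year: no UNIQUE or single-column PK constraint.
- room: declared UNIQUE → unique.

instructor_id, code, room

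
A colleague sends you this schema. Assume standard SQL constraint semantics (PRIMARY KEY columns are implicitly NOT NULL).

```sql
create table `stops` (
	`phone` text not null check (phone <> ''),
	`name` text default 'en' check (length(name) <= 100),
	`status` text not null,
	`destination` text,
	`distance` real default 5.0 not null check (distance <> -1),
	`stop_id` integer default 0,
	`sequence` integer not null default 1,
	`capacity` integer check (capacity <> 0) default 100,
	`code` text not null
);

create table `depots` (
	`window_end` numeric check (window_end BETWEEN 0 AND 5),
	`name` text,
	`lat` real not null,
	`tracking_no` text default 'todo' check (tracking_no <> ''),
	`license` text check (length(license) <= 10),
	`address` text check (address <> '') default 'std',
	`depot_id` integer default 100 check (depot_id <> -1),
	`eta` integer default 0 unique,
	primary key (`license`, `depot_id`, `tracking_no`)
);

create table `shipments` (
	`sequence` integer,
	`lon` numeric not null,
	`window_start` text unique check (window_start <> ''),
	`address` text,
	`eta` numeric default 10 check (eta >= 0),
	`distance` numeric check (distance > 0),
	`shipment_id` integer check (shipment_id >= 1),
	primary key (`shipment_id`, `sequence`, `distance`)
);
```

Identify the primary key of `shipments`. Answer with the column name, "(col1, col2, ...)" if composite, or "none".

(shipment_id, sequence, distance)

A table-level PRIMARY KEY clause names 3 columns: shipment_id, sequence, distance.
This is a composite key — the combination is unique, not each column individually.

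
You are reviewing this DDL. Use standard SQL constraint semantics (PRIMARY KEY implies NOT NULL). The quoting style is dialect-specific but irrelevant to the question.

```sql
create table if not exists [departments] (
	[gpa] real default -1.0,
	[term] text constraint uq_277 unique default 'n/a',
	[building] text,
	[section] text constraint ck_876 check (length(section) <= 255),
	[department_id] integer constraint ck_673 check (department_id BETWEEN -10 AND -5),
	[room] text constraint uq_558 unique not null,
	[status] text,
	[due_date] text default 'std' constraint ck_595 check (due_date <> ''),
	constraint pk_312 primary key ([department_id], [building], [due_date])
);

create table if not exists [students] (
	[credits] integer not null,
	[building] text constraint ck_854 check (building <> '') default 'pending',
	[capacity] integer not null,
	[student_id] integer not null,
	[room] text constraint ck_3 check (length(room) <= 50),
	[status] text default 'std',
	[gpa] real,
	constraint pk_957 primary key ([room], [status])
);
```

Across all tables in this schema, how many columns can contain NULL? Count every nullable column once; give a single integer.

6

departments: 4 nullable (gpa, term, section, status — PK (department_id, building, due_date) and explicit NOT NULL columns excluded).
students: 2 nullable (building, gpa — PK (room, status) and explicit NOT NULL columns excluded).
Total: 4 + 2 = 6.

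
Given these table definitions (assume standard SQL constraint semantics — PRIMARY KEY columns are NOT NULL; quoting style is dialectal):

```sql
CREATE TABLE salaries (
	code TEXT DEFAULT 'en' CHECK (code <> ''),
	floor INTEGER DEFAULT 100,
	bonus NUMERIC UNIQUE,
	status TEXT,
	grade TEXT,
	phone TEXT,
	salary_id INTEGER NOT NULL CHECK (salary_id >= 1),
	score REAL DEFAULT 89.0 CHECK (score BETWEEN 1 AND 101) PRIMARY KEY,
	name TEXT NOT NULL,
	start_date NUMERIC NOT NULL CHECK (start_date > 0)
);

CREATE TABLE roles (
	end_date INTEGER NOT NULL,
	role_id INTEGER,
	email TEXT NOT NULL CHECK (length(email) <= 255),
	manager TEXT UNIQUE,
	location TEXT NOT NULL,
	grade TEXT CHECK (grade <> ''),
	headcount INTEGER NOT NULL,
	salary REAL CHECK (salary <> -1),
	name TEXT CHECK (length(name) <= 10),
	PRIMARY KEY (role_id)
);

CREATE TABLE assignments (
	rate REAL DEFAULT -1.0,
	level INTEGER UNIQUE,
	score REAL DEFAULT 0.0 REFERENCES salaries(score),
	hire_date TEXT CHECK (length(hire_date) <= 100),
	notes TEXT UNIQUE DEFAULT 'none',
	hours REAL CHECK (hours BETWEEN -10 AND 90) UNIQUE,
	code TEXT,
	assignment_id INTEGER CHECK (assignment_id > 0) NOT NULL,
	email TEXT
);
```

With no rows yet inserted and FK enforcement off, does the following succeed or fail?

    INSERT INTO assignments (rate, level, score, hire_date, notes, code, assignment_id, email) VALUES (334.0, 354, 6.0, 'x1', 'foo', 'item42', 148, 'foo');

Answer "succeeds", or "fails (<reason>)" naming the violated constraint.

succeeds

NOT NULL columns: assignment_id is supplied.
CHECK constraints: 'x1' satisfies (length(hire_date) <= 100); 148 satisfies (assignment_id > 0).
No constraint is violated.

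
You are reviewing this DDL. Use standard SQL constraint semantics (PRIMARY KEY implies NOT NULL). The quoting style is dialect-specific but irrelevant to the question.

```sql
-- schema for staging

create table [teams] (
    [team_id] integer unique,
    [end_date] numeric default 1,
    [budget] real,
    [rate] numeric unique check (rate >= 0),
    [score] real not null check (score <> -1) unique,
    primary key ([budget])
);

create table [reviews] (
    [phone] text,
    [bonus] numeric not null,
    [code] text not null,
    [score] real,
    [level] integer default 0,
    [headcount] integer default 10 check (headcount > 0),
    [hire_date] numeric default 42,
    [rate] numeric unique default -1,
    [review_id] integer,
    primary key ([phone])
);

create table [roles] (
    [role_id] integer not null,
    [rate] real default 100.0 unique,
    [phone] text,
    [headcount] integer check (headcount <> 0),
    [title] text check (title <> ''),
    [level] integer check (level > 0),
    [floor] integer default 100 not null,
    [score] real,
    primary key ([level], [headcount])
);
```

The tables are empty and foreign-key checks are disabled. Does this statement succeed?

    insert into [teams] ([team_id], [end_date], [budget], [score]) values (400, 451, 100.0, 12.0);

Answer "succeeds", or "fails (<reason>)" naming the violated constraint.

NOT NULL columns: budget is supplied; score is supplied.
CHECK constraints: 12.0 satisfies (score <> -1).
No constraint is violated.

succeeds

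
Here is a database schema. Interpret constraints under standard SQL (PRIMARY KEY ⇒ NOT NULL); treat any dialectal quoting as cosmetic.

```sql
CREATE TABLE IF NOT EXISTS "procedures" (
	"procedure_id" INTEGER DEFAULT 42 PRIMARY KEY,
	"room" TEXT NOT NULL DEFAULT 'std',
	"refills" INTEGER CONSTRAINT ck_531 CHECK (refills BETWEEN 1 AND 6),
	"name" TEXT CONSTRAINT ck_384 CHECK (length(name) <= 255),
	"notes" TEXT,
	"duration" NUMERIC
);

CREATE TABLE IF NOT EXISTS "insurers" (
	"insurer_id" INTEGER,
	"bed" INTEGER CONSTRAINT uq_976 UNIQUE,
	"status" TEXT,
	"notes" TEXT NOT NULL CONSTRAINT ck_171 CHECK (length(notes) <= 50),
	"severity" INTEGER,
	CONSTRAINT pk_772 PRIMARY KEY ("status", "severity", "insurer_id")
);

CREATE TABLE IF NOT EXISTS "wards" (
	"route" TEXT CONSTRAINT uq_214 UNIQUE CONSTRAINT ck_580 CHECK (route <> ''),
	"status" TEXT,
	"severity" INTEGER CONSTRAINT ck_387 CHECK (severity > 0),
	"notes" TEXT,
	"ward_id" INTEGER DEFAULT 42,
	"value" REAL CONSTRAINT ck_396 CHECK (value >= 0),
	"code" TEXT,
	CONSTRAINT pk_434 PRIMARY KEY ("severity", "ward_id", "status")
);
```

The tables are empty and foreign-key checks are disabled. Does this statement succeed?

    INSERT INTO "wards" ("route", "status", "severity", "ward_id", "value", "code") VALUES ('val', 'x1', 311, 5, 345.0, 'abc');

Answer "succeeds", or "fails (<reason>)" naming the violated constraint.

succeeds

NOT NULL columns: severity is supplied; status is supplied; ward_id is supplied.
CHECK constraints: 'val' satisfies (route <> ''); 311 satisfies (severity > 0); 345.0 satisfies (value >= 0).
No constraint is violated.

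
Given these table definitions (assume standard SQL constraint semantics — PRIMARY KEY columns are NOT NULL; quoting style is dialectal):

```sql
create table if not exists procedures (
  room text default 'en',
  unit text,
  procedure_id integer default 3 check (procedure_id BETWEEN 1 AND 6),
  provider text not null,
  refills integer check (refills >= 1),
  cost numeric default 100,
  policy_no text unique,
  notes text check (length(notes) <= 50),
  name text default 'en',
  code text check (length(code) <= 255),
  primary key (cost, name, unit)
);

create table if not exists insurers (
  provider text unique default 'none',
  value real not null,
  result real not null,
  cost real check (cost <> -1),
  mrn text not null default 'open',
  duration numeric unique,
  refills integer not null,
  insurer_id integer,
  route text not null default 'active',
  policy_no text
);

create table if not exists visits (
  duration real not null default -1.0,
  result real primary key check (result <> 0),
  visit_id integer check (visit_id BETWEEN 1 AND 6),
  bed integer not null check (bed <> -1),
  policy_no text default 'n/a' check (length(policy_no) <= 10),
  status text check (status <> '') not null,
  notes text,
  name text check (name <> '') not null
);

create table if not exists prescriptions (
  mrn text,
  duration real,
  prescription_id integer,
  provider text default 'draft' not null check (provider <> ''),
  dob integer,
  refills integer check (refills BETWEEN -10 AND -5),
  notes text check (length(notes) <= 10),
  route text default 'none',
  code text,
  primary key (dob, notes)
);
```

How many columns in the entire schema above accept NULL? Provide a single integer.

procedures: 6 nullable (room, procedure_id, refills, policy_no, notes, code — PK (cost, name, unit) and explicit NOT NULL columns excluded).
insurers: 5 nullable (provider, cost, duration, insurer_id, policy_no — PK none and explicit NOT NULL columns excluded).
visits: 3 nullable (visit_id, policy_no, notes — PK (result) and explicit NOT NULL columns excluded).
prescriptions: 6 nullable (mrn, duration, prescription_id, refills, route, code — PK (dob, notes) and explicit NOT NULL columns excluded).
Total: 6 + 5 + 3 + 6 = 20.

20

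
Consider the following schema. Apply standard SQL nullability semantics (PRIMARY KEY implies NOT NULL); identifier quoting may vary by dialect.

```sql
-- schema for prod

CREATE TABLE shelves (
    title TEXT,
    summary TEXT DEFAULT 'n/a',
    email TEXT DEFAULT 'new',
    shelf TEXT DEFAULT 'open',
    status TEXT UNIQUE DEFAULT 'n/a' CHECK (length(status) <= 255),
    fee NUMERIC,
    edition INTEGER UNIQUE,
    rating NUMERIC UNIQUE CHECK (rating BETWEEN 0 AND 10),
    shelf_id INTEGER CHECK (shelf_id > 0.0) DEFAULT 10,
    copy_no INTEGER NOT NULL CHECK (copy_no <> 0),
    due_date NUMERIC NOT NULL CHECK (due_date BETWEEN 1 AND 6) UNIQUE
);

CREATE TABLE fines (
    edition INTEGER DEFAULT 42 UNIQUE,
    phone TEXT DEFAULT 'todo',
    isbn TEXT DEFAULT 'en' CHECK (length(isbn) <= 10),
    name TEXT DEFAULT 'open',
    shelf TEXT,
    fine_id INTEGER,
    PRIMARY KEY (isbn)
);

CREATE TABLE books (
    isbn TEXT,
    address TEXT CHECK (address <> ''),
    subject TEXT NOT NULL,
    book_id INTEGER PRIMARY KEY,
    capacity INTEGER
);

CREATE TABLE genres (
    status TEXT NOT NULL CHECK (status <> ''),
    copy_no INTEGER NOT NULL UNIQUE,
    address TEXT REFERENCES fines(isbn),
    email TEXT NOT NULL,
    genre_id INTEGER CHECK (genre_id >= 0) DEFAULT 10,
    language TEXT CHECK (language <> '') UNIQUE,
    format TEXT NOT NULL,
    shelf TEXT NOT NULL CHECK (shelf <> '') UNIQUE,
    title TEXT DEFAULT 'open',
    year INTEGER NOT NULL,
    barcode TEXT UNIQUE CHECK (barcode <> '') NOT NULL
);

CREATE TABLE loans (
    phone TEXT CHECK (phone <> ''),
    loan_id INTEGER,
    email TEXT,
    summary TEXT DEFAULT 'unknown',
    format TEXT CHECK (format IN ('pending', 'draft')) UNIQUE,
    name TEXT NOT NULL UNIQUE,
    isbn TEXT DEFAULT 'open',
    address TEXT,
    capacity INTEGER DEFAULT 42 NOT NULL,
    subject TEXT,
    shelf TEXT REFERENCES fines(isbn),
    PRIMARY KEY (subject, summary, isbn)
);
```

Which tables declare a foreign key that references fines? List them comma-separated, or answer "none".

genres, loans

- genres.address references fines(isbn).
- loans.shelf references fines(isbn).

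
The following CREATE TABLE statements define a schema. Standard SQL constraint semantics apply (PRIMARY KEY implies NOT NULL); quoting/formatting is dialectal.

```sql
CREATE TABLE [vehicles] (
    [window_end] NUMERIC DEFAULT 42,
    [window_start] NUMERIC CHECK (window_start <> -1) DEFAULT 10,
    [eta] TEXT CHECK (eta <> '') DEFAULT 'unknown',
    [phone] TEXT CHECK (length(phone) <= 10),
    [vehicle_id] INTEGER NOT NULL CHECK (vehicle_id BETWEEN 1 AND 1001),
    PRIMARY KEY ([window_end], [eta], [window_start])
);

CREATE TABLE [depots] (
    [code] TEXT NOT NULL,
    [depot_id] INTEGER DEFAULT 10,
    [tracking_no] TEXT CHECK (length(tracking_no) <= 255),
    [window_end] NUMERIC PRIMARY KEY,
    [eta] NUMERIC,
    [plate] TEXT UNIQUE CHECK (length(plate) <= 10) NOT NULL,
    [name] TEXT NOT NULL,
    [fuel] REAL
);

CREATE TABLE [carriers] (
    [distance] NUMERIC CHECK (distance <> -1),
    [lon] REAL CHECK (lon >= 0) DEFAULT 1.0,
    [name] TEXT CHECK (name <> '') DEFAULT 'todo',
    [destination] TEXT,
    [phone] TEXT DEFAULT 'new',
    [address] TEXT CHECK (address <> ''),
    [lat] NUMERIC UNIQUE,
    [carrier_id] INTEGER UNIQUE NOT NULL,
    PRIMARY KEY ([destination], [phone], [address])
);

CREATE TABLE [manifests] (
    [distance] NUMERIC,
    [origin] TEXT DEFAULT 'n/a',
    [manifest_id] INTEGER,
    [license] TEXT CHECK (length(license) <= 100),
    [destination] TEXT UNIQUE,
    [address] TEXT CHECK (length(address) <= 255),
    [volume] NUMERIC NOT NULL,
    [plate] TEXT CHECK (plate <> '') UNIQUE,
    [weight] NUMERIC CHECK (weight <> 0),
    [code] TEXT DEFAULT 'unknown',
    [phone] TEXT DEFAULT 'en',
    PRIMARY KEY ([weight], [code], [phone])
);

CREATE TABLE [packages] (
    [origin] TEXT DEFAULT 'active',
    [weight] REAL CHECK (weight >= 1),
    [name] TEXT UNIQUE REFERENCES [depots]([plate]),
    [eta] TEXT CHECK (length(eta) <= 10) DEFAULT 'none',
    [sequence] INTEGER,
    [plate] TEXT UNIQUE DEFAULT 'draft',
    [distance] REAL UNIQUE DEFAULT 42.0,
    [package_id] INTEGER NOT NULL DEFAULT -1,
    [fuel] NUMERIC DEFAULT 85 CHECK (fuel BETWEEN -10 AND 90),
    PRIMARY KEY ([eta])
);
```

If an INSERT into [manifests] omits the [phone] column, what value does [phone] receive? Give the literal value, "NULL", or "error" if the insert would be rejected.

phone has an explicit DEFAULT 'en'.
When the column is omitted from an INSERT, that default is used.

'en'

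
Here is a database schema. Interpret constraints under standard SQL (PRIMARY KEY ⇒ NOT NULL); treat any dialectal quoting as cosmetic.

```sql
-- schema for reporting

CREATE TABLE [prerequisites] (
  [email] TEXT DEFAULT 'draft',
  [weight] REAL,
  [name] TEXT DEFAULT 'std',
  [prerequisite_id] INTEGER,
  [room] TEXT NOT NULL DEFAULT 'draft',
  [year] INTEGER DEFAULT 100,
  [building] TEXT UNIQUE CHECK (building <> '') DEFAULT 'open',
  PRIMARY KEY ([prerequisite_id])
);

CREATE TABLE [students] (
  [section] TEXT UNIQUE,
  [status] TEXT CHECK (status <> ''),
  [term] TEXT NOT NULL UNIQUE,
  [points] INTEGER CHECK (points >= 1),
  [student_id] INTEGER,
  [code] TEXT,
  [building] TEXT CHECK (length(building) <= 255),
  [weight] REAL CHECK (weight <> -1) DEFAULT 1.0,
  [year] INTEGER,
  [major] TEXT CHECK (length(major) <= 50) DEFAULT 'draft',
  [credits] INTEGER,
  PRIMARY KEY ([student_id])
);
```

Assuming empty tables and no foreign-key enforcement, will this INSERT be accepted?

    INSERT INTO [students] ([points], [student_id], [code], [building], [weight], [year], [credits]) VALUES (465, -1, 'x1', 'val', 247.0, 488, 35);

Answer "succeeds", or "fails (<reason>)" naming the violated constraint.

fails (NOT NULL on term)

term is omitted from the column list and has no DEFAULT, so it would receive NULL.
But term is declared NOT NULL.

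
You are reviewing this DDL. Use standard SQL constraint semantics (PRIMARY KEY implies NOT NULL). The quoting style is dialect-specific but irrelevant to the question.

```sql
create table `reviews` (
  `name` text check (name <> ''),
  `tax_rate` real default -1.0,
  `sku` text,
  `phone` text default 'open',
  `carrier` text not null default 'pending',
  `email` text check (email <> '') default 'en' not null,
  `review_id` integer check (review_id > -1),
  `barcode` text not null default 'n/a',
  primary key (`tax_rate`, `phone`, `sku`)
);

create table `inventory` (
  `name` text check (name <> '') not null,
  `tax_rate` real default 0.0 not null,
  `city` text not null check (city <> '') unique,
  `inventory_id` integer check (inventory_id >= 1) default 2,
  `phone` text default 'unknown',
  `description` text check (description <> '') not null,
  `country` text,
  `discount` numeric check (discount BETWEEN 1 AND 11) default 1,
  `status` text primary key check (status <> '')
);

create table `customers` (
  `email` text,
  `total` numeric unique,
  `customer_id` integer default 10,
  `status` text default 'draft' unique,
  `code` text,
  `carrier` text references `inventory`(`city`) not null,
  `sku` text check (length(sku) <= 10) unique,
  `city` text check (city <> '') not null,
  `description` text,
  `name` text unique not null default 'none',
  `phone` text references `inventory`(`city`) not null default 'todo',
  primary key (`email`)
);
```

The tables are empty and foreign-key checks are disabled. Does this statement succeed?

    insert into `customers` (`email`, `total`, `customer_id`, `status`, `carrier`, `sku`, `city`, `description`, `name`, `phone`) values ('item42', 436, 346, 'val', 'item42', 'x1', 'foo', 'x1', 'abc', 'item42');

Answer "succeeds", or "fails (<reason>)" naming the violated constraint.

NOT NULL columns: carrier is supplied; city is supplied; email is supplied; name is supplied; phone is supplied.
CHECK constraints: 'x1' satisfies (length(sku) <= 10); 'foo' satisfies (city <> '').
No constraint is violated.

succeeds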